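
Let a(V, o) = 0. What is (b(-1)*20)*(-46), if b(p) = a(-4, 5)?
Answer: 0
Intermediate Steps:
b(p) = 0
(b(-1)*20)*(-46) = (0*20)*(-46) = 0*(-46) = 0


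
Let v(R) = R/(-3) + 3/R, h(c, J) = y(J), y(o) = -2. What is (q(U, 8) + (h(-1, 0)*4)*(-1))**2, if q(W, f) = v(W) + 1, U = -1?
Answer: 361/9 ≈ 40.111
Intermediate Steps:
h(c, J) = -2
v(R) = 3/R - R/3 (v(R) = R*(-1/3) + 3/R = -R/3 + 3/R = 3/R - R/3)
q(W, f) = 1 + 3/W - W/3 (q(W, f) = (3/W - W/3) + 1 = 1 + 3/W - W/3)
(q(U, 8) + (h(-1, 0)*4)*(-1))**2 = ((1 + 3/(-1) - 1/3*(-1)) - 2*4*(-1))**2 = ((1 + 3*(-1) + 1/3) - 8*(-1))**2 = ((1 - 3 + 1/3) + 8)**2 = (-5/3 + 8)**2 = (19/3)**2 = 361/9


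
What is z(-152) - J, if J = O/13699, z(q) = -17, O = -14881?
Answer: -218002/13699 ≈ -15.914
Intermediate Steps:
J = -14881/13699 ≈ -1.0863
z(-152) - J = -17 - 1*(-14881/13699) = -17 + 14881/13699 = -218002/13699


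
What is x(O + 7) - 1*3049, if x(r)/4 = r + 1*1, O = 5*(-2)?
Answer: -3057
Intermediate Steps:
O = -10
x(r) = 4 + 4*r (x(r) = 4*(r + 1*1) = 4*(r + 1) = 4*(1 + r) = 4 + 4*r)
x(O + 7) - 1*3049 = (4 + 4*(-10 + 7)) - 1*3049 = (4 + 4*(-3)) - 3049 = (4 - 12) - 3049 = -8 - 3049 = -3057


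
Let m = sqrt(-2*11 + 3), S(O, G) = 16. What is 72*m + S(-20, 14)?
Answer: 16 + 72*I*sqrt(19) ≈ 16.0 + 313.84*I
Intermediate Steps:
m = I*sqrt(19) (m = sqrt(-22 + 3) = sqrt(-19) = I*sqrt(19) ≈ 4.3589*I)
72*m + S(-20, 14) = 72*(I*sqrt(19)) + 16 = 72*I*sqrt(19) + 16 = 16 + 72*I*sqrt(19)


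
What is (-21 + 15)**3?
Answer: -216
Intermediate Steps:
(-21 + 15)**3 = (-6)**3 = -216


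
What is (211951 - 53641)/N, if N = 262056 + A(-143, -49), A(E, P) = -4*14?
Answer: 15831/26200 ≈ 0.60424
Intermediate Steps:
A(E, P) = -56
N = 262000 (N = 262056 - 56 = 262000)
(211951 - 53641)/N = (211951 - 53641)/262000 = 158310*(1/262000) = 15831/26200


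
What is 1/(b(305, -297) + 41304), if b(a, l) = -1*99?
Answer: 1/41205 ≈ 2.4269e-5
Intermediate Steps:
b(a, l) = -99
1/(b(305, -297) + 41304) = 1/(-99 + 41304) = 1/41205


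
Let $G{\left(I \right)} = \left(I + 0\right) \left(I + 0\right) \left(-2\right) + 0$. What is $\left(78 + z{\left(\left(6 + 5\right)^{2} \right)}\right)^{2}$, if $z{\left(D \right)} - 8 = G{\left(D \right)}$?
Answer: $852406416$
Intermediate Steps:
$G{\left(I \right)} = - 2 I^{2}$ ($G{\left(I \right)} = I I \left(-2\right) + 0 = I^{2} \left(-2\right) + 0 = - 2 I^{2} + 0 = - 2 I^{2}$)
$z{\left(D \right)} = 8 - 2 D^{2}$
$\left(78 + z{\left(\left(6 + 5\right)^{2} \right)}\right)^{2} = \left(78 + \left(8 - 2 \left(\left(6 + 5\right)^{2}\right)^{2}\right)\right)^{2} = \left(78 + \left(8 - 2 \left(11^{2}\right)^{2}\right)\right)^{2} = \left(78 + \left(8 - 2 \cdot 121^{2}\right)\right)^{2} = \left(78 + \left(8 - 29282\right)\right)^{2} = \left(78 - 29274\right)^{2} = \left(-29196\right)^{2} = 852406416$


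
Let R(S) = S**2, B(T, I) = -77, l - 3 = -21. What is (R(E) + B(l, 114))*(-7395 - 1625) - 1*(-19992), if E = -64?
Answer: -36231388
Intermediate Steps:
l = -18 (l = 3 - 21 = -18)
(R(E) + B(l, 114))*(-7395 - 1625) - 1*(-19992) = ((-64)**2 - 77)*(-7395 - 1625) - 1*(-19992) = (4096 - 77)*(-9020) + 19992 = 4019*(-9020) + 19992 = -36251380 + 19992 = -36231388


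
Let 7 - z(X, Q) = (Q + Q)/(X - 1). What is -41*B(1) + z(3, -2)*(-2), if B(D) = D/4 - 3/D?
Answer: 379/4 ≈ 94.750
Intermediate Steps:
z(X, Q) = 7 - 2*Q/(-1 + X) (z(X, Q) = 7 - (Q + Q)/(X - 1) = 7 - 2*Q/(-1 + X))
B(D) = -3/D + D/4 (B(D) = D*(¼) - 3/D = D/4 - 3/D = -3/D + D/4)
-41*B(1) + z(3, -2)*(-2) = -41*(-3/1 + (¼)*1) + ((-7 - 2*(-2) + 7*3)/(-1 + 3))*(-2) = -41*(-3*1 + ¼) + ((-7 + 4 + 21)/2)*(-2) = -41*(-3 + ¼) + ((½)*18)*(-2) = -41*(-11/4) + 9*(-2) = 451/4 - 18 = 379/4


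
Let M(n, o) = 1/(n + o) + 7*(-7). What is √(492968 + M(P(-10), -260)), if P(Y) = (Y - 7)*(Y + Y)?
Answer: √197167605/20 ≈ 702.08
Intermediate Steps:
P(Y) = 2*Y*(-7 + Y) (P(Y) = (-7 + Y)*(2*Y) = 2*Y*(-7 + Y))
M(n, o) = -49 + 1/(n + o) (M(n, o) = 1/(n + o) - 49 = -49 + 1/(n + o))
√(492968 + M(P(-10), -260)) = √(492968 + (1 - 98*(-10)*(-7 - 10) - 49*(-260))/(2*(-10)*(-7 - 10) - 260)) = √(492968 + (1 - 98*(-10)*(-17) + 12740)/(2*(-10)*(-17) - 260)) = √(492968 + (1 - 49*340 + 12740)/(340 - 260)) = √(492968 + (1 - 16660 + 12740)/80) = √(492968 + (1/80)*(-3919)) = √(492968 - 3919/80) = √(39433521/80) = √197167605/20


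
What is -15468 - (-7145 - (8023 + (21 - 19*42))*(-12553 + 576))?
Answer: -86793665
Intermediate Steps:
-15468 - (-7145 - (8023 + (21 - 19*42))*(-12553 + 576)) = -15468 - (-7145 - (8023 + (21 - 798))*(-11977)) = -15468 - (-7145 - (8023 - 777)*(-11977)) = -15468 - (-7145 - 7246*(-11977)) = -15468 - (-7145 - 1*(-86785342)) = -15468 - (-7145 + 86785342) = -15468 - 1*86778197 = -15468 - 86778197 = -86793665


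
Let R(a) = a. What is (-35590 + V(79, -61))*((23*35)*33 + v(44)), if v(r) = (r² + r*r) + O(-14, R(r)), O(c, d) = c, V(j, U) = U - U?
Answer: -1082754570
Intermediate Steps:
V(j, U) = 0
v(r) = -14 + 2*r² (v(r) = (r² + r*r) - 14 = (r² + r²) - 14 = 2*r² - 14 = -14 + 2*r²)
(-35590 + V(79, -61))*((23*35)*33 + v(44)) = (-35590 + 0)*((23*35)*33 + (-14 + 2*44²)) = -35590*(805*33 + (-14 + 2*1936)) = -35590*(26565 + (-14 + 3872)) = -35590*(26565 + 3858) = -35590*30423 = -1082754570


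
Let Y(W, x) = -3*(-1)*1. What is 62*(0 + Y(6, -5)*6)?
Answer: 1116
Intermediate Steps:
Y(W, x) = 3 (Y(W, x) = 3*1 = 3)
62*(0 + Y(6, -5)*6) = 62*(0 + 3*6) = 62*(0 + 18) = 62*18 = 1116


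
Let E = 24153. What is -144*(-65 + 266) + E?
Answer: -4791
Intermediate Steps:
-144*(-65 + 266) + E = -144*(-65 + 266) + 24153 = -144*201 + 24153 = -28944 + 24153 = -4791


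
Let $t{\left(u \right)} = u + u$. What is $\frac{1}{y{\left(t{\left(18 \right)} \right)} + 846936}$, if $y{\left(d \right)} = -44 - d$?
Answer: $\frac{1}{846856} \approx 1.1808 \cdot 10^{-6}$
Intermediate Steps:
$t{\left(u \right)} = 2 u$
$\frac{1}{y{\left(t{\left(18 \right)} \right)} + 846936} = \frac{1}{\left(-44 - 2 \cdot 18\right) + 846936} = \frac{1}{\left(-44 - 36\right) + 846936} = \frac{1}{-80 + 846936} = \frac{1}{846856}$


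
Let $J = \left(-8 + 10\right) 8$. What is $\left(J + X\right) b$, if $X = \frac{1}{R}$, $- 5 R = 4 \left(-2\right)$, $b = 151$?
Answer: $\frac{20083}{8} \approx 2510.4$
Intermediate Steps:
$R = \frac{8}{5}$ ($R = - \frac{4 \left(-2\right)}{5} = \left(- \frac{1}{5}\right) \left(-8\right) = \frac{8}{5} \approx 1.6$)
$J = 16$ ($J = 2 \cdot 8 = 16$)
$X = \frac{5}{8}$ ($X = \frac{1}{\frac{8}{5}} = \frac{5}{8} \approx 0.625$)
$\left(J + X\right) b = \left(16 + \frac{5}{8}\right) 151 = \frac{133}{8} \cdot 151 = \frac{20083}{8}$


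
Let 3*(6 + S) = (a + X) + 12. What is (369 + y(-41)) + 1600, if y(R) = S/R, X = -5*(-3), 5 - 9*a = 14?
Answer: 242179/123 ≈ 1968.9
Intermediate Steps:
a = -1 (a = 5/9 - ⅑*14 = 5/9 - 14/9 = -1)
X = 15
S = 8/3 (S = -6 + ((-1 + 15) + 12)/3 = -6 + (14 + 12)/3 = -6 + (⅓)*26 = -6 + 26/3 = 8/3 ≈ 2.6667)
y(R) = 8/(3*R)
(369 + y(-41)) + 1600 = (369 + (8/3)/(-41)) + 1600 = (369 + (8/3)*(-1/41)) + 1600 = (369 - 8/123) + 1600 = 45379/123 + 1600 = 242179/123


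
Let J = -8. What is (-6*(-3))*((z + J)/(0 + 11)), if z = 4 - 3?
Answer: -126/11 ≈ -11.455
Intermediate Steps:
z = 1
(-6*(-3))*((z + J)/(0 + 11)) = (-6*(-3))*((1 - 8)/(0 + 11)) = 18*(-7/11) = -126/11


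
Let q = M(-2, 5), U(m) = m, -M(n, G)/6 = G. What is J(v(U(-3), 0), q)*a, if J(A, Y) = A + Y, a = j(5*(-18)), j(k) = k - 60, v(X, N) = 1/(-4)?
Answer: 9075/2 ≈ 4537.5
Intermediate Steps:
M(n, G) = -6*G
v(X, N) = -¼
j(k) = -60 + k
q = -30 (q = -6*5 = -30)
a = -150 (a = -60 + 5*(-18) = -60 - 90 = -150)
J(v(U(-3), 0), q)*a = (-¼ - 30)*(-150) = -121/4*(-150) = 9075/2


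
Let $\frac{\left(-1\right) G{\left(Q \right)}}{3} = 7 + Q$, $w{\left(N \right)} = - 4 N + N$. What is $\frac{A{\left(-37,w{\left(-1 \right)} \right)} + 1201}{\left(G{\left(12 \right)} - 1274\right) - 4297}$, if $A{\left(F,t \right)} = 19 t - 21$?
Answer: $- \frac{1237}{5628} \approx -0.21979$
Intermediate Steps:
$w{\left(N \right)} = - 3 N$
$G{\left(Q \right)} = -21 - 3 Q$ ($G{\left(Q \right)} = - 3 \left(7 + Q\right) = -21 - 3 Q$)
$A{\left(F,t \right)} = -21 + 19 t$
$\frac{A{\left(-37,w{\left(-1 \right)} \right)} + 1201}{\left(G{\left(12 \right)} - 1274\right) - 4297} = \frac{\left(-21 + 19 \left(\left(-3\right) \left(-1\right)\right)\right) + 1201}{\left(\left(-21 - 36\right) - 1274\right) - 4297} = \frac{\left(-21 + 19 \cdot 3\right) + 1201}{\left(\left(-21 - 36\right) - 1274\right) - 4297} = \frac{\left(-21 + 57\right) + 1201}{\left(-57 - 1274\right) - 4297} = \frac{36 + 1201}{-1331 - 4297} = \frac{1237}{-5628} = 1237 \left(- \frac{1}{5628}\right) = - \frac{1237}{5628}$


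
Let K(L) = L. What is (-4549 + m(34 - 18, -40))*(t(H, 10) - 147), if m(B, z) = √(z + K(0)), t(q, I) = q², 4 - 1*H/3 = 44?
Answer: -64836897 + 28506*I*√10 ≈ -6.4837e+7 + 90144.0*I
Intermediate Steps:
H = -120 (H = 12 - 3*44 = 12 - 132 = -120)
m(B, z) = √z (m(B, z) = √(z + 0) = √z)
(-4549 + m(34 - 18, -40))*(t(H, 10) - 147) = (-4549 + √(-40))*((-120)² - 147) = (-4549 + 2*I*√10)*(14400 - 147) = (-4549 + 2*I*√10)*14253 = -64836897 + 28506*I*√10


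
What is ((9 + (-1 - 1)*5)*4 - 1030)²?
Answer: 1069156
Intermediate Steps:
((9 + (-1 - 1)*5)*4 - 1030)² = ((9 - 2*5)*4 - 1030)² = ((9 - 10)*4 - 1030)² = (-1*4 - 1030)² = (-4 - 1030)² = (-1034)² = 1069156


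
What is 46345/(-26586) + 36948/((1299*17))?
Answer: -13712369/195699546 ≈ -0.070068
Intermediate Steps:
46345/(-26586) + 36948/((1299*17)) = 46345*(-1/26586) + 36948/22083 = -46345/26586 + 36948*(1/22083) = -46345/26586 + 12316/7361 = -13712369/195699546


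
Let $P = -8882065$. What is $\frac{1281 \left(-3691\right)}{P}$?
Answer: $\frac{4728171}{8882065} \approx 0.53233$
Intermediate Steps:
$\frac{1281 \left(-3691\right)}{P} = \frac{1281 \left(-3691\right)}{-8882065} = \left(-4728171\right) \left(- \frac{1}{8882065}\right) = \frac{4728171}{8882065}$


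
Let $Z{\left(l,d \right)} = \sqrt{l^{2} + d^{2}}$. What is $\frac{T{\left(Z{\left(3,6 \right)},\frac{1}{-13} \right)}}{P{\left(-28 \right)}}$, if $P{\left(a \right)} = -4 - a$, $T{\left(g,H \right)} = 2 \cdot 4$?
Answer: $\frac{1}{3} \approx 0.33333$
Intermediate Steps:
$Z{\left(l,d \right)} = \sqrt{d^{2} + l^{2}}$
$T{\left(g,H \right)} = 8$
$\frac{T{\left(Z{\left(3,6 \right)},\frac{1}{-13} \right)}}{P{\left(-28 \right)}} = \frac{8}{-4 - -28} = \frac{8}{-4 + 28} = \frac{8}{24} = 8 \cdot \frac{1}{24} = \frac{1}{3}$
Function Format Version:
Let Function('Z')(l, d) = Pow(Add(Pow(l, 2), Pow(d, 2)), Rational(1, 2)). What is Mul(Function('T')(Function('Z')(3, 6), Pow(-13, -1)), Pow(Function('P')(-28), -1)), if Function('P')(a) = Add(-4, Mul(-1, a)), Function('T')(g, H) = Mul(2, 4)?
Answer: Rational(1, 3) ≈ 0.33333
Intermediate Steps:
Function('Z')(l, d) = Pow(Add(Pow(d, 2), Pow(l, 2)), Rational(1, 2))
Function('T')(g, H) = 8
Mul(Function('T')(Function('Z')(3, 6), Pow(-13, -1)), Pow(Function('P')(-28), -1)) = Mul(8, Pow(Add(-4, Mul(-1, -28)), -1)) = Mul(8, Pow(Add(-4, 28), -1)) = Mul(8, Pow(24, -1)) = Mul(8, Rational(1, 24)) = Rational(1, 3)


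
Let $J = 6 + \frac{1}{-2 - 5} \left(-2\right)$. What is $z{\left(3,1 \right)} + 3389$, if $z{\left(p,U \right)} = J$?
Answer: $\frac{23767}{7} \approx 3395.3$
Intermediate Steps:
$J = \frac{44}{7}$ ($J = 6 + \frac{1}{-7} \left(-2\right) = 6 - - \frac{2}{7} = 6 + \frac{2}{7} = \frac{44}{7} \approx 6.2857$)
$z{\left(p,U \right)} = \frac{44}{7}$
$z{\left(3,1 \right)} + 3389 = \frac{44}{7} + 3389 = \frac{23767}{7}$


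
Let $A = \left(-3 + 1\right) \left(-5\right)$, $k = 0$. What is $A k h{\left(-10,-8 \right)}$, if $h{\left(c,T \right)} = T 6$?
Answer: $0$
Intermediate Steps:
$A = 10$ ($A = \left(-2\right) \left(-5\right) = 10$)
$h{\left(c,T \right)} = 6 T$
$A k h{\left(-10,-8 \right)} = 10 \cdot 0 \cdot 6 \left(-8\right) = 0 \left(-48\right) = 0$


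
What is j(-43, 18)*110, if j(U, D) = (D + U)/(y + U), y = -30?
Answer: 2750/73 ≈ 37.671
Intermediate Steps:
j(U, D) = (D + U)/(-30 + U)
j(-43, 18)*110 = ((18 - 43)/(-30 - 43))*110 = (-25/(-73))*110 = -1/73*(-25)*110 = (25/73)*110 = 2750/73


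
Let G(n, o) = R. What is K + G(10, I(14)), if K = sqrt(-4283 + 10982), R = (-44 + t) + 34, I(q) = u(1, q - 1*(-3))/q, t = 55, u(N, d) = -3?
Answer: 45 + sqrt(6699) ≈ 126.85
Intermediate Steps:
I(q) = -3/q
R = 45 (R = (-44 + 55) + 34 = 11 + 34 = 45)
G(n, o) = 45
K = sqrt(6699) ≈ 81.847
K + G(10, I(14)) = sqrt(6699) + 45 = 45 + sqrt(6699)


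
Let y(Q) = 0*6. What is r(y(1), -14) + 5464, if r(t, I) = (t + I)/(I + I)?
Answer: 10929/2 ≈ 5464.5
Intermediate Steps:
y(Q) = 0
r(t, I) = (I + t)/(2*I) (r(t, I) = (I + t)/((2*I)) = (I + t)*(1/(2*I)) = (I + t)/(2*I))
r(y(1), -14) + 5464 = (1/2)*(-14 + 0)/(-14) + 5464 = (1/2)*(-1/14)*(-14) + 5464 = 1/2 + 5464 = 10929/2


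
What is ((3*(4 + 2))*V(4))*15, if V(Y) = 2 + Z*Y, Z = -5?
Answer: -4860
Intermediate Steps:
V(Y) = 2 - 5*Y
((3*(4 + 2))*V(4))*15 = ((3*(4 + 2))*(2 - 5*4))*15 = ((3*6)*(2 - 20))*15 = (18*(-18))*15 = -324*15 = -4860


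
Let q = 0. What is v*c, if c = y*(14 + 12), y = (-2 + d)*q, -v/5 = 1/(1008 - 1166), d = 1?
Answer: 0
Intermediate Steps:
v = 5/158 (v = -5/(1008 - 1166) = -5/(-158) = -5*(-1/158) = 5/158 ≈ 0.031646)
y = 0 (y = (-2 + 1)*0 = -1*0 = 0)
c = 0 (c = 0*(14 + 12) = 0*26 = 0)
v*c = (5/158)*0 = 0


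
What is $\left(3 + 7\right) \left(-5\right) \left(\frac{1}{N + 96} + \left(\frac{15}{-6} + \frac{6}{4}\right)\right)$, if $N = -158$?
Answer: $\frac{1575}{31} \approx 50.806$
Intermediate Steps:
$\left(3 + 7\right) \left(-5\right) \left(\frac{1}{N + 96} + \left(\frac{15}{-6} + \frac{6}{4}\right)\right) = \left(3 + 7\right) \left(-5\right) \left(\frac{1}{-158 + 96} + \left(\frac{15}{-6} + \frac{6}{4}\right)\right) = 10 \left(-5\right) \left(\frac{1}{-62} + \left(15 \left(- \frac{1}{6}\right) + 6 \cdot \frac{1}{4}\right)\right) = - 50 \left(- \frac{1}{62} + \left(- \frac{5}{2} + \frac{3}{2}\right)\right) = - 50 \left(- \frac{1}{62} - 1\right) = \left(-50\right) \left(- \frac{63}{62}\right) = \frac{1575}{31}$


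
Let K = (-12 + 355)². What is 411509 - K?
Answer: 293860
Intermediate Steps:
K = 117649 (K = 343² = 117649)
411509 - K = 411509 - 1*117649 = 411509 - 117649 = 293860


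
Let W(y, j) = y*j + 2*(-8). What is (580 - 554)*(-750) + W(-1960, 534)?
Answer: -1066156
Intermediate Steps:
W(y, j) = -16 + j*y (W(y, j) = j*y - 16 = -16 + j*y)
(580 - 554)*(-750) + W(-1960, 534) = (580 - 554)*(-750) + (-16 + 534*(-1960)) = 26*(-750) + (-16 - 1046640) = -19500 - 1046656 = -1066156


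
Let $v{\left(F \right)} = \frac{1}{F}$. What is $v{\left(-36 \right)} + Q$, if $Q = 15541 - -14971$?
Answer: $\frac{1098431}{36} \approx 30512.0$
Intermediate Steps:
$Q = 30512$ ($Q = 15541 + 14971 = 30512$)
$v{\left(-36 \right)} + Q = \frac{1}{-36} + 30512 = - \frac{1}{36} + 30512 = \frac{1098431}{36}$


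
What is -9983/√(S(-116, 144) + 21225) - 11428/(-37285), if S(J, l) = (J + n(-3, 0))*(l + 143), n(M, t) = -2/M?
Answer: 11428/37285 + 9983*I*√106881/35627 ≈ 0.3065 + 91.608*I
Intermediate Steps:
S(J, l) = (143 + l)*(⅔ + J) (S(J, l) = (J - 2/(-3))*(l + 143) = (J - 2*(-⅓))*(143 + l) = (J + ⅔)*(143 + l) = (⅔ + J)*(143 + l) = (143 + l)*(⅔ + J))
-9983/√(S(-116, 144) + 21225) - 11428/(-37285) = -9983/√((286/3 + 143*(-116) + (⅔)*144 - 116*144) + 21225) - 11428/(-37285) = -9983/√((286/3 - 16588 + 96 - 16704) + 21225) - 11428*(-1/37285) = -9983/√(-99302/3 + 21225) + 11428/37285 = -9983*(-I*√106881/35627) + 11428/37285 = -(-9983)*I*√106881/35627 + 11428/37285 = 9983*I*√106881/35627 + 11428/37285 = 11428/37285 + 9983*I*√106881/35627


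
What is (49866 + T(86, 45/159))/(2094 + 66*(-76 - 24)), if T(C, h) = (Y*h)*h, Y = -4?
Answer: -23345449/2109559 ≈ -11.067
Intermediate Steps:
T(C, h) = -4*h² (T(C, h) = (-4*h)*h = -4*h²)
(49866 + T(86, 45/159))/(2094 + 66*(-76 - 24)) = (49866 - 4*(45/159)²)/(2094 + 66*(-76 - 24)) = (49866 - 4*(45*(1/159))²)/(2094 + 66*(-100)) = (49866 - 4*(15/53)²)/(2094 - 6600) = (49866 - 4*225/2809)/(-4506) = (49866 - 900/2809)*(-1/4506) = (140072694/2809)*(-1/4506) = -23345449/2109559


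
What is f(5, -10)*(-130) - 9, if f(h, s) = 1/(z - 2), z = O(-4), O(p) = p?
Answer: 38/3 ≈ 12.667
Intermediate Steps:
z = -4
f(h, s) = -⅙ (f(h, s) = 1/(-4 - 2) = 1/(-6) = -⅙)
f(5, -10)*(-130) - 9 = -⅙*(-130) - 9 = 65/3 - 9 = 38/3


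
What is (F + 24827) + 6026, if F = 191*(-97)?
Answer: 12326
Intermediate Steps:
F = -18527
(F + 24827) + 6026 = (-18527 + 24827) + 6026 = 6300 + 6026 = 12326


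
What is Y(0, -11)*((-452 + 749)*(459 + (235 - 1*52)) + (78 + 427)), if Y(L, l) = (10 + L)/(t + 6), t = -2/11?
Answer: 10514845/32 ≈ 3.2859e+5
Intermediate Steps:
t = -2/11 (t = -2*1/11 = -2/11 ≈ -0.18182)
Y(L, l) = 55/32 + 11*L/64 (Y(L, l) = (10 + L)/(-2/11 + 6) = (10 + L)/(64/11) = (10 + L)*(11/64) = 55/32 + 11*L/64)
Y(0, -11)*((-452 + 749)*(459 + (235 - 1*52)) + (78 + 427)) = (55/32 + (11/64)*0)*((-452 + 749)*(459 + (235 - 1*52)) + (78 + 427)) = (55/32 + 0)*(297*(459 + (235 - 52)) + 505) = 55*(297*(459 + 183) + 505)/32 = 55*(297*642 + 505)/32 = 55*(190674 + 505)/32 = (55/32)*191179 = 10514845/32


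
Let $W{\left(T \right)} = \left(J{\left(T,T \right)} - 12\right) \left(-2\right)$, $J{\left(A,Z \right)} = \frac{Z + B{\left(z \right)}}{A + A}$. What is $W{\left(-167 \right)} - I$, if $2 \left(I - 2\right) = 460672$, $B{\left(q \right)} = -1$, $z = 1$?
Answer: $- \frac{38462606}{167} \approx -2.3032 \cdot 10^{5}$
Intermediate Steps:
$I = 230338$ ($I = 2 + \frac{1}{2} \cdot 460672 = 2 + 230336 = 230338$)
$J{\left(A,Z \right)} = \frac{-1 + Z}{2 A}$ ($J{\left(A,Z \right)} = \frac{Z - 1}{A + A} = \frac{-1 + Z}{2 A}$)
$W{\left(T \right)} = 24 - \frac{-1 + T}{T}$ ($W{\left(T \right)} = \left(\frac{-1 + T}{2 T} - 12\right) \left(-2\right) = \left(-12 + \frac{-1 + T}{2 T}\right) \left(-2\right) = 24 - \frac{-1 + T}{T}$)
$W{\left(-167 \right)} - I = \left(23 + \frac{1}{-167}\right) - 230338 = \left(23 - \frac{1}{167}\right) - 230338 = \frac{3840}{167} - 230338 = - \frac{38462606}{167}$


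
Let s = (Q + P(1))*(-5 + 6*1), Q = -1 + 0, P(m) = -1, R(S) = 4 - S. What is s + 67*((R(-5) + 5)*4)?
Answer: 3750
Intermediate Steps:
Q = -1
s = -2 (s = (-1 - 1)*(-5 + 6*1) = -2*(-5 + 6) = -2*1 = -2)
s + 67*((R(-5) + 5)*4) = -2 + 67*(((4 - 1*(-5)) + 5)*4) = -2 + 67*(((4 + 5) + 5)*4) = -2 + 67*((9 + 5)*4) = -2 + 67*(14*4) = -2 + 67*56 = -2 + 3752 = 3750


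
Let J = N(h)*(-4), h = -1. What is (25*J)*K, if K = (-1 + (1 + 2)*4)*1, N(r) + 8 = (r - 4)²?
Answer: -18700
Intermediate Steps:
N(r) = -8 + (-4 + r)² (N(r) = -8 + (r - 4)² = -8 + (-4 + r)²)
J = -68 (J = (-8 + (-4 - 1)²)*(-4) = (-8 + (-5)²)*(-4) = (-8 + 25)*(-4) = 17*(-4) = -68)
K = 11 (K = (-1 + 3*4)*1 = (-1 + 12)*1 = 11*1 = 11)
(25*J)*K = (25*(-68))*11 = -1700*11 = -18700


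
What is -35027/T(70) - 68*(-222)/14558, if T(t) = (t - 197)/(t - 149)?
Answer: -20141002511/924433 ≈ -21787.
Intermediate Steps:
T(t) = (-197 + t)/(-149 + t)
-35027/T(70) - 68*(-222)/14558 = -35027*(-149 + 70)/(-197 + 70) - 68*(-222)/14558 = -35027/(-127/(-79)) + 15096*(1/14558) = -35027/((-1/79*(-127))) + 7548/7279 = -35027/127/79 + 7548/7279 = -35027*79/127 + 7548/7279 = -2767133/127 + 7548/7279 = -20141002511/924433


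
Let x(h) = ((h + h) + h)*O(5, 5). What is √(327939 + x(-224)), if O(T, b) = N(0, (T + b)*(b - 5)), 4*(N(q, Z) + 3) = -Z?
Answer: √329955 ≈ 574.42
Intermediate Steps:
N(q, Z) = -3 - Z/4 (N(q, Z) = -3 + (-Z)/4 = -3 - Z/4)
O(T, b) = -3 - (-5 + b)*(T + b)/4 (O(T, b) = -3 - (T + b)*(b - 5)/4 = -3 - (T + b)*(-5 + b)/4 = -3 - (-5 + b)*(T + b)/4)
x(h) = -9*h (x(h) = ((h + h) + h)*(-3 - ¼*5² + (5/4)*5 + (5/4)*5 - ¼*5*5) = (2*h + h)*(-3 - ¼*25 + 25/4 + 25/4 - 25/4) = (3*h)*(-3 - 25/4 + 25/4 + 25/4 - 25/4) = (3*h)*(-3) = -9*h)
√(327939 + x(-224)) = √(327939 - 9*(-224)) = √(327939 + 2016) = √329955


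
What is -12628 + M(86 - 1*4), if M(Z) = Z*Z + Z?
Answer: -5822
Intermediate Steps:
M(Z) = Z + Z**2 (M(Z) = Z**2 + Z = Z + Z**2)
-12628 + M(86 - 1*4) = -12628 + (86 - 1*4)*(1 + (86 - 1*4)) = -12628 + (86 - 4)*(1 + (86 - 4)) = -12628 + 82*(1 + 82) = -12628 + 82*83 = -12628 + 6806 = -5822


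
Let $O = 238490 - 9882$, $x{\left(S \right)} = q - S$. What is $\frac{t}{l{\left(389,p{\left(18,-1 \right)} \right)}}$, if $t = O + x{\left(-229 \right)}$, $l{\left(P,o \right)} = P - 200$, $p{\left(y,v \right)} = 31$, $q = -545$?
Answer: $\frac{228292}{189} \approx 1207.9$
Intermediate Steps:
$x{\left(S \right)} = -545 - S$
$O = 228608$
$l{\left(P,o \right)} = -200 + P$
$t = 228292$ ($t = 228608 - 316 = 228292$)
$\frac{t}{l{\left(389,p{\left(18,-1 \right)} \right)}} = \frac{228292}{-200 + 389} = \frac{228292}{189}$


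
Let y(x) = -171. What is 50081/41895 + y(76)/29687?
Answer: 211370086/177676695 ≈ 1.1896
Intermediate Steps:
50081/41895 + y(76)/29687 = 50081/41895 - 171/29687 = 211370086/177676695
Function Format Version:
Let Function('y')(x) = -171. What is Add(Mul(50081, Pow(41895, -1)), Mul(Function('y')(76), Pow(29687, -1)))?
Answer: Rational(211370086, 177676695) ≈ 1.1896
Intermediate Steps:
Add(Mul(50081, Pow(41895, -1)), Mul(Function('y')(76), Pow(29687, -1))) = Add(Mul(50081, Pow(41895, -1)), Mul(-171, Pow(29687, -1))) = Add(Mul(50081, Rational(1, 41895)), Mul(-171, Rational(1, 29687))) = Add(Rational(50081, 41895), Rational(-171, 29687)) = Rational(211370086, 177676695)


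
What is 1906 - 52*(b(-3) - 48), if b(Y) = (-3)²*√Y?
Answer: 4402 - 468*I*√3 ≈ 4402.0 - 810.6*I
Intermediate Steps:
b(Y) = 9*√Y
1906 - 52*(b(-3) - 48) = 1906 - 52*(9*√(-3) - 48) = 1906 - 52*(9*(I*√3) - 48) = 1906 - 52*(9*I*√3 - 48) = 1906 - 52*(-48 + 9*I*√3) = 1906 - (-2496 + 468*I*√3) = 1906 + (2496 - 468*I*√3) = 4402 - 468*I*√3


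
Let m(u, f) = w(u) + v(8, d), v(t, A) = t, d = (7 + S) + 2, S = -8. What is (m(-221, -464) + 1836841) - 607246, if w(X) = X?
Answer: 1229382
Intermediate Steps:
d = 1 (d = (7 - 8) + 2 = -1 + 2 = 1)
m(u, f) = 8 + u (m(u, f) = u + 8 = 8 + u)
(m(-221, -464) + 1836841) - 607246 = ((8 - 221) + 1836841) - 607246 = (-213 + 1836841) - 607246 = 1836628 - 607246 = 1229382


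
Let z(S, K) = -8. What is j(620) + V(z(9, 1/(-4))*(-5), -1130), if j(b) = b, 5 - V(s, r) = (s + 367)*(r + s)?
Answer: 444255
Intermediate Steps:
V(s, r) = 5 - (367 + s)*(r + s) (V(s, r) = 5 - (s + 367)*(r + s) = 5 - (367 + s)*(r + s))
j(620) + V(z(9, 1/(-4))*(-5), -1130) = 620 + (5 - (-8*(-5))² - 367*(-1130) - (-2936)*(-5) - 1*(-1130)*(-8*(-5))) = 620 + (5 - 1*40² + 414710 - 367*40 - 1*(-1130)*40) = 620 + (5 - 1*1600 + 414710 - 14680 + 45200) = 620 + (5 - 1600 + 414710 - 14680 + 45200) = 620 + 443635 = 444255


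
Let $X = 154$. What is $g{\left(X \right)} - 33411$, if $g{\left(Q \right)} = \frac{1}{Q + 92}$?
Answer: $- \frac{8219105}{246} \approx -33411.0$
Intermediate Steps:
$g{\left(Q \right)} = \frac{1}{92 + Q}$
$g{\left(X \right)} - 33411 = \frac{1}{92 + 154} - 33411 = \frac{1}{246} - 33411 = - \frac{8219105}{246}$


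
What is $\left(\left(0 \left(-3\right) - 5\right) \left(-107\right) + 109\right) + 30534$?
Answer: $31178$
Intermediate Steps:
$\left(\left(0 \left(-3\right) - 5\right) \left(-107\right) + 109\right) + 30534 = \left(\left(0 - 5\right) \left(-107\right) + 109\right) + 30534 = \left(\left(-5\right) \left(-107\right) + 109\right) + 30534 = \left(535 + 109\right) + 30534 = 644 + 30534 = 31178$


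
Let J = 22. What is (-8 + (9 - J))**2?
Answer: 441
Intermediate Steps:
(-8 + (9 - J))**2 = (-8 + (9 - 1*22))**2 = (-8 + (9 - 22))**2 = (-8 - 13)**2 = (-21)**2 = 441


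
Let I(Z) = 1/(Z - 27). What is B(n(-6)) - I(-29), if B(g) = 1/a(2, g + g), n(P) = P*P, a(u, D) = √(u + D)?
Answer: 1/56 + √74/74 ≈ 0.13410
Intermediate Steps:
a(u, D) = √(D + u)
n(P) = P²
B(g) = (2 + 2*g)^(-½) (B(g) = 1/(√((g + g) + 2)) = 1/(√(2*g + 2)) = 1/(√(2 + 2*g)) = (2 + 2*g)^(-½))
I(Z) = 1/(-27 + Z)
B(n(-6)) - I(-29) = √2/(2*√(1 + (-6)²)) - 1/(-27 - 29) = √2/(2*√(1 + 36)) - 1/(-56) = √2/(2*√37) - 1*(-1/56) = √2*(√37/37)/2 + 1/56 = √74/74 + 1/56 = 1/56 + √74/74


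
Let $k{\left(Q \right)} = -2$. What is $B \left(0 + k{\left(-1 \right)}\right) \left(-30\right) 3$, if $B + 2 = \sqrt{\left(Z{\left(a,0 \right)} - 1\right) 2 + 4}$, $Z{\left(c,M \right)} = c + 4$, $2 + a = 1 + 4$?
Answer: $360$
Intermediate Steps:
$a = 3$ ($a = -2 + \left(1 + 4\right) = -2 + 5 = 3$)
$Z{\left(c,M \right)} = 4 + c$
$B = 2$ ($B = -2 + \sqrt{\left(\left(4 + 3\right) - 1\right) 2 + 4} = -2 + \sqrt{\left(7 - 1\right) 2 + 4} = -2 + \sqrt{6 \cdot 2 + 4} = -2 + \sqrt{12 + 4} = -2 + \sqrt{16} = -2 + 4 = 2$)
$B \left(0 + k{\left(-1 \right)}\right) \left(-30\right) 3 = 2 \left(0 - 2\right) \left(-30\right) 3 = 2 \left(-2\right) \left(-30\right) 3 = \left(-4\right) \left(-30\right) 3 = 120 \cdot 3 = 360$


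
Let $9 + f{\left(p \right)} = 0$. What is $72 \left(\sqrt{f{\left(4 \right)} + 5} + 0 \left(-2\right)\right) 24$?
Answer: $3456 i \approx 3456.0 i$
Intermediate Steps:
$f{\left(p \right)} = -9$ ($f{\left(p \right)} = -9 + 0 = -9$)
$72 \left(\sqrt{f{\left(4 \right)} + 5} + 0 \left(-2\right)\right) 24 = 72 \left(\sqrt{-9 + 5} + 0 \left(-2\right)\right) 24 = 72 \left(\sqrt{-4} + 0\right) 24 = 72 \left(2 i + 0\right) 24 = 72 \cdot 2 i 24 = 144 i 24 = 3456 i$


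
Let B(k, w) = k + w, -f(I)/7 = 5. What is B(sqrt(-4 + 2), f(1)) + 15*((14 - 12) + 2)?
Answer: 25 + I*sqrt(2) ≈ 25.0 + 1.4142*I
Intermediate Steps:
f(I) = -35 (f(I) = -7*5 = -35)
B(sqrt(-4 + 2), f(1)) + 15*((14 - 12) + 2) = (sqrt(-4 + 2) - 35) + 15*((14 - 12) + 2) = (sqrt(-2) - 35) + 15*(2 + 2) = (I*sqrt(2) - 35) + 15*4 = (-35 + I*sqrt(2)) + 60 = 25 + I*sqrt(2)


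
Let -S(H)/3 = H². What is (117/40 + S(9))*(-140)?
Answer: 67221/2 ≈ 33611.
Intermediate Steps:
S(H) = -3*H²
(117/40 + S(9))*(-140) = (117/40 - 3*9²)*(-140) = (117*(1/40) - 3*81)*(-140) = (117/40 - 243)*(-140) = -9603/40*(-140) = 67221/2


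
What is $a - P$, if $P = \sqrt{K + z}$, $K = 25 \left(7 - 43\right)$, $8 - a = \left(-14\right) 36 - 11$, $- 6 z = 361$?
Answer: $523 - \frac{i \sqrt{34566}}{6} \approx 523.0 - 30.987 i$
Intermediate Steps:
$z = - \frac{361}{6}$ ($z = \left(- \frac{1}{6}\right) 361 = - \frac{361}{6} \approx -60.167$)
$a = 523$ ($a = 8 - \left(\left(-14\right) 36 - 11\right) = 8 - \left(-504 - 11\right) = 8 - -515 = 8 + 515 = 523$)
$K = -900$ ($K = 25 \left(-36\right) = -900$)
$P = \frac{i \sqrt{34566}}{6}$ ($P = \sqrt{-900 - \frac{361}{6}} = \sqrt{- \frac{5761}{6}} = \frac{i \sqrt{34566}}{6} \approx 30.987 i$)
$a - P = 523 - \frac{i \sqrt{34566}}{6}$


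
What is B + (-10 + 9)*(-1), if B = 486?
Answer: 487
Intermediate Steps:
B + (-10 + 9)*(-1) = 486 + (-10 + 9)*(-1) = 486 - 1*(-1) = 486 + 1 = 487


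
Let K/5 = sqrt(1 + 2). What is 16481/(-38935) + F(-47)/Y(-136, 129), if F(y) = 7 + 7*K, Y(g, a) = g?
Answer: -2513961/5295160 - 35*sqrt(3)/136 ≈ -0.92051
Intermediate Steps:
K = 5*sqrt(3) (K = 5*sqrt(1 + 2) = 5*sqrt(3) ≈ 8.6602)
F(y) = 7 + 35*sqrt(3) (F(y) = 7 + 7*(5*sqrt(3)) = 7 + 35*sqrt(3))
16481/(-38935) + F(-47)/Y(-136, 129) = 16481/(-38935) + (7 + 35*sqrt(3))/(-136) = 16481*(-1/38935) + (7 + 35*sqrt(3))*(-1/136) = -16481/38935 + (-7/136 - 35*sqrt(3)/136) = -2513961/5295160 - 35*sqrt(3)/136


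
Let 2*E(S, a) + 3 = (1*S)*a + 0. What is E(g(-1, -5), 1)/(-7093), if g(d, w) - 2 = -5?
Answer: 3/7093 ≈ 0.00042295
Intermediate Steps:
g(d, w) = -3 (g(d, w) = 2 - 5 = -3)
E(S, a) = -3/2 + S*a/2 (E(S, a) = -3/2 + ((1*S)*a + 0)/2 = -3/2 + (S*a + 0)/2 = -3/2 + (S*a)/2 = -3/2 + S*a/2)
E(g(-1, -5), 1)/(-7093) = (-3/2 + (½)*(-3)*1)/(-7093) = (-3/2 - 3/2)*(-1/7093) = -3*(-1/7093) = 3/7093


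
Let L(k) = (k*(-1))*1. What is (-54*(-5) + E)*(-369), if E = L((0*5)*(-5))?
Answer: -99630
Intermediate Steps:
L(k) = -k (L(k) = -k*1 = -k)
E = 0 (E = -0*5*(-5) = -0*(-5) = -1*0 = 0)
(-54*(-5) + E)*(-369) = (-54*(-5) + 0)*(-369) = (270 + 0)*(-369) = 270*(-369) = -99630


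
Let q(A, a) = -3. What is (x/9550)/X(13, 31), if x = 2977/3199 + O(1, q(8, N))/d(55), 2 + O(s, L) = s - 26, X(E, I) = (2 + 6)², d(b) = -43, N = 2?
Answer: 13399/5254677400 ≈ 2.5499e-6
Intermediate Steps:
X(E, I) = 64 (X(E, I) = 8² = 64)
O(s, L) = -28 + s (O(s, L) = -2 + (s - 26) = -2 + (-26 + s) = -28 + s)
x = 214384/137557 (x = 2977/3199 + (-28 + 1)/(-43) = 2977*(1/3199) - 27*(-1/43) = 2977/3199 + 27/43 = 214384/137557 ≈ 1.5585)
(x/9550)/X(13, 31) = ((214384/137557)/9550)/64 = ((214384/137557)*(1/9550))*(1/64) = (107192/656834675)*(1/64) = 13399/5254677400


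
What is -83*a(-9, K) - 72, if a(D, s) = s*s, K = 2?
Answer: -404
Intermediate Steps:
a(D, s) = s**2
-83*a(-9, K) - 72 = -83*2**2 - 72 = -83*4 - 72 = -332 - 72 = -404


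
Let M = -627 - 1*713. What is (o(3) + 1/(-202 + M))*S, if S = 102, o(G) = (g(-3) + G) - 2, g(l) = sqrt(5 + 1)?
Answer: 26197/257 + 102*sqrt(6) ≈ 351.78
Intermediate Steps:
M = -1340 (M = -627 - 713 = -1340)
g(l) = sqrt(6)
o(G) = -2 + G + sqrt(6) (o(G) = (sqrt(6) + G) - 2 = (G + sqrt(6)) - 2 = -2 + G + sqrt(6))
(o(3) + 1/(-202 + M))*S = ((-2 + 3 + sqrt(6)) + 1/(-202 - 1340))*102 = ((1 + sqrt(6)) + 1/(-1542))*102 = ((1 + sqrt(6)) - 1/1542)*102 = (1541/1542 + sqrt(6))*102 = 26197/257 + 102*sqrt(6)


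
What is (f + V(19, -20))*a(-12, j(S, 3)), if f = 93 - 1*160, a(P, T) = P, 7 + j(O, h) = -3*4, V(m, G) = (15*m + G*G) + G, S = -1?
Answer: -7176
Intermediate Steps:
V(m, G) = G + G**2 + 15*m (V(m, G) = (15*m + G**2) + G = (G**2 + 15*m) + G = G + G**2 + 15*m)
j(O, h) = -19 (j(O, h) = -7 - 3*4 = -7 - 12 = -19)
f = -67 (f = 93 - 160 = -67)
(f + V(19, -20))*a(-12, j(S, 3)) = (-67 + (-20 + (-20)**2 + 15*19))*(-12) = (-67 + (-20 + 400 + 285))*(-12) = (-67 + 665)*(-12) = 598*(-12) = -7176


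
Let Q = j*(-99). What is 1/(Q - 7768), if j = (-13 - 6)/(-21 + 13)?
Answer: -8/64025 ≈ -0.00012495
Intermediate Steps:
j = 19/8 (j = -19/(-8) = -19*(-1/8) = 19/8 ≈ 2.3750)
Q = -1881/8 (Q = (19/8)*(-99) = -1881/8 ≈ -235.13)
1/(Q - 7768) = 1/(-1881/8 - 7768) = 1/(-64025/8) = -8/64025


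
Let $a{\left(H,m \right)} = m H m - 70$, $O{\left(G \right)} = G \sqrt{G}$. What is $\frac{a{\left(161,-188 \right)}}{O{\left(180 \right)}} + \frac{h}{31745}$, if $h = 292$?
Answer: $\frac{292}{31745} + \frac{2845157 \sqrt{5}}{2700} \approx 2356.3$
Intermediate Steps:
$O{\left(G \right)} = G^{\frac{3}{2}}$
$a{\left(H,m \right)} = -70 + H m^{2}$ ($a{\left(H,m \right)} = H m m - 70 = H m^{2} - 70 = -70 + H m^{2}$)
$\frac{a{\left(161,-188 \right)}}{O{\left(180 \right)}} + \frac{h}{31745} = \frac{-70 + 161 \left(-188\right)^{2}}{180^{\frac{3}{2}}} + \frac{292}{31745} = \frac{-70 + 161 \cdot 35344}{1080 \sqrt{5}} + 292 \cdot \frac{1}{31745} = \left(-70 + 5690384\right) \frac{\sqrt{5}}{5400} + \frac{292}{31745} = 5690314 \frac{\sqrt{5}}{5400} + \frac{292}{31745} = \frac{2845157 \sqrt{5}}{2700} + \frac{292}{31745} = \frac{292}{31745} + \frac{2845157 \sqrt{5}}{2700}$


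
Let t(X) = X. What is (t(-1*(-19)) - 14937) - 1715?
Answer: -16633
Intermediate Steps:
(t(-1*(-19)) - 14937) - 1715 = (-1*(-19) - 14937) - 1715 = (19 - 14937) - 1715 = -14918 - 1715 = -16633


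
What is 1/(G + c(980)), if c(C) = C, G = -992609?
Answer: -1/991629 ≈ -1.0084e-6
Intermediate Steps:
1/(G + c(980)) = 1/(-992609 + 980) = 1/(-991629) = -1/991629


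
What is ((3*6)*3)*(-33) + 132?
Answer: -1650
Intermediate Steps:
((3*6)*3)*(-33) + 132 = (18*3)*(-33) + 132 = 54*(-33) + 132 = -1782 + 132 = -1650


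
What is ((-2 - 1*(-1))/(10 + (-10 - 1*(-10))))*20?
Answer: -2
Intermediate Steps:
((-2 - 1*(-1))/(10 + (-10 - 1*(-10))))*20 = ((-2 + 1)/(10 + (-10 + 10)))*20 = -1/(10 + 0)*20 = -1/10*20 = -1*⅒*20 = -⅒*20 = -2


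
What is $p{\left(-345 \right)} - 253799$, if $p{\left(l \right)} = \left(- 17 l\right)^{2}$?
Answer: $34144426$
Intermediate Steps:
$p{\left(l \right)} = 289 l^{2}$
$p{\left(-345 \right)} - 253799 = 289 \left(-345\right)^{2} - 253799 = 289 \cdot 119025 - 253799 = 34398225 - 253799 = 34144426$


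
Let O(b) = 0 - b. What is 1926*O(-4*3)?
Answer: 23112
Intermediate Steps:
O(b) = -b
1926*O(-4*3) = 1926*(-(-4)*3) = 1926*(-1*(-12)) = 1926*12 = 23112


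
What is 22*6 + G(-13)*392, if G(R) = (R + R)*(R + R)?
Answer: 265124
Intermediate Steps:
G(R) = 4*R² (G(R) = (2*R)*(2*R) = 4*R²)
22*6 + G(-13)*392 = 22*6 + (4*(-13)²)*392 = 132 + (4*169)*392 = 132 + 676*392 = 132 + 264992 = 265124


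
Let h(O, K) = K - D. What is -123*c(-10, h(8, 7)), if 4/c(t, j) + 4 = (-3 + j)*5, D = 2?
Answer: -82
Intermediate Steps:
h(O, K) = -2 + K (h(O, K) = K - 1*2 = K - 2 = -2 + K)
c(t, j) = 4/(-19 + 5*j) (c(t, j) = 4/(-4 + (-3 + j)*5) = 4/(-4 + (-15 + 5*j)) = 4/(-19 + 5*j))
-123*c(-10, h(8, 7)) = -492/(-19 + 5*(-2 + 7)) = -492/(-19 + 5*5) = -492/(-19 + 25) = -492/6 = -123*2/3 = -82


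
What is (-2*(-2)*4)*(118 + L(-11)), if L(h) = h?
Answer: 1712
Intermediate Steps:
(-2*(-2)*4)*(118 + L(-11)) = (-2*(-2)*4)*(118 - 11) = (4*4)*107 = 16*107 = 1712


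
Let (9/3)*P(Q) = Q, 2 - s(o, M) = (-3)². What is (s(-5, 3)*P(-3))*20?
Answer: 140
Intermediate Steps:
s(o, M) = -7 (s(o, M) = 2 - 1*(-3)² = 2 - 1*9 = 2 - 9 = -7)
P(Q) = Q/3
(s(-5, 3)*P(-3))*20 = -7*(-3)/3*20 = -7*(-1)*20 = 7*20 = 140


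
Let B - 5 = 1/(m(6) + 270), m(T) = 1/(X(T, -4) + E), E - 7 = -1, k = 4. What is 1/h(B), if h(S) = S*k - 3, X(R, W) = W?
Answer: 541/9205 ≈ 0.058772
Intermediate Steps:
E = 6 (E = 7 - 1 = 6)
m(T) = 1/2 (m(T) = 1/(-4 + 6) = 1/2)
B = 2707/541 (B = 5 + 1/(1/2 + 270) = 5 + 1/(541/2) = 5 + 2/541 = 2707/541 ≈ 5.0037)
h(S) = -3 + 4*S (h(S) = S*4 - 3 = 4*S - 3 = -3 + 4*S)
1/h(B) = 1/(-3 + 4*(2707/541)) = 1/(-3 + 10828/541) = 1/(9205/541) = 541/9205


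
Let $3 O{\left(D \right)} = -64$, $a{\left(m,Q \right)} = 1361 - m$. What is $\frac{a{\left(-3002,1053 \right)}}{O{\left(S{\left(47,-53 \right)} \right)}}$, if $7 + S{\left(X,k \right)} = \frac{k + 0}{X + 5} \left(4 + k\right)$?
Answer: $- \frac{13089}{64} \approx -204.52$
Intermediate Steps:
$S{\left(X,k \right)} = -7 + \frac{k \left(4 + k\right)}{5 + X}$ ($S{\left(X,k \right)} = -7 + \frac{k + 0}{X + 5} \left(4 + k\right) = -7 + \frac{k}{5 + X} \left(4 + k\right) = -7 + \frac{k \left(4 + k\right)}{5 + X}$)
$O{\left(D \right)} = - \frac{64}{3}$ ($O{\left(D \right)} = \frac{1}{3} \left(-64\right) = - \frac{64}{3}$)
$\frac{a{\left(-3002,1053 \right)}}{O{\left(S{\left(47,-53 \right)} \right)}} = \frac{1361 - -3002}{- \frac{64}{3}} = \left(1361 + 3002\right) \left(- \frac{3}{64}\right) = 4363 \left(- \frac{3}{64}\right) = - \frac{13089}{64}$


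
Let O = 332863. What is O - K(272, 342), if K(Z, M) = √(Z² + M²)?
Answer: 332863 - 2*√47737 ≈ 3.3243e+5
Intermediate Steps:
K(Z, M) = √(M² + Z²)
O - K(272, 342) = 332863 - √(342² + 272²) = 332863 - √(116964 + 73984) = 332863 - √190948 = 332863 - 2*√47737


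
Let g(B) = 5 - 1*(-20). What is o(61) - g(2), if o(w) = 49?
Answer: 24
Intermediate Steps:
g(B) = 25 (g(B) = 5 + 20 = 25)
o(61) - g(2) = 49 - 1*25 = 49 - 25 = 24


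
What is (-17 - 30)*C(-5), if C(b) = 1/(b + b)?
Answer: 47/10 ≈ 4.7000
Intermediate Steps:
C(b) = 1/(2*b)
(-17 - 30)*C(-5) = (-17 - 30)*((1/2)/(-5)) = -47*(-1)/(2*5) = -47*(-1/10) = 47/10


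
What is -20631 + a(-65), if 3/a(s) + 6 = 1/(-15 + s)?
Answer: -9923751/481 ≈ -20632.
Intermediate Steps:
a(s) = 3/(-6 + 1/(-15 + s))
-20631 + a(-65) = -20631 + 3*(15 - 1*(-65))/(-91 + 6*(-65)) = -20631 + 3*(15 + 65)/(-91 - 390) = -20631 + 3*80/(-481) = -20631 + 3*(-1/481)*80 = -20631 - 240/481 = -9923751/481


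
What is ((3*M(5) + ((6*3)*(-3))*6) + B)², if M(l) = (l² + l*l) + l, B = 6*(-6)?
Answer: 38025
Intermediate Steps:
B = -36
M(l) = l + 2*l² (M(l) = (l² + l²) + l = 2*l² + l = l + 2*l²)
((3*M(5) + ((6*3)*(-3))*6) + B)² = ((3*(5*(1 + 2*5)) + ((6*3)*(-3))*6) - 36)² = ((3*(5*(1 + 10)) + (18*(-3))*6) - 36)² = ((3*(5*11) - 54*6) - 36)² = ((3*55 - 324) - 36)² = ((165 - 324) - 36)² = (-159 - 36)² = (-195)² = 38025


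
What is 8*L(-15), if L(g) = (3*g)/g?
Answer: 24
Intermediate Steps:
L(g) = 3
8*L(-15) = 8*3 = 24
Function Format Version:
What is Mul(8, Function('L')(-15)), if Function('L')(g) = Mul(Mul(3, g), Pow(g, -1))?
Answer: 24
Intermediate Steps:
Function('L')(g) = 3
Mul(8, Function('L')(-15)) = Mul(8, 3) = 24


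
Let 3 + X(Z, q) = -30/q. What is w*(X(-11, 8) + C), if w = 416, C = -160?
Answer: -69368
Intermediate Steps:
X(Z, q) = -3 - 30/q
w*(X(-11, 8) + C) = 416*((-3 - 30/8) - 160) = 416*((-3 - 30*⅛) - 160) = 416*((-3 - 15/4) - 160) = 416*(-27/4 - 160) = 416*(-667/4) = -69368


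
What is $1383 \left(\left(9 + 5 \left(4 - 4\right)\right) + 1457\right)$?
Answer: $2027478$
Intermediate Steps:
$1383 \left(\left(9 + 5 \left(4 - 4\right)\right) + 1457\right) = 1383 \left(\left(9 + 5 \cdot 0\right) + 1457\right) = 1383 \left(\left(9 + 0\right) + 1457\right) = 1383 \left(9 + 1457\right) = 1383 \cdot 1466 = 2027478$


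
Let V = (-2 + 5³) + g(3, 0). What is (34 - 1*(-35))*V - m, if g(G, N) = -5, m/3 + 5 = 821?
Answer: 5694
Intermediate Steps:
m = 2448 (m = -15 + 3*821 = -15 + 2463 = 2448)
V = 118 (V = (-2 + 5³) - 5 = (-2 + 125) - 5 = 123 - 5 = 118)
(34 - 1*(-35))*V - m = (34 - 1*(-35))*118 - 1*2448 = (34 + 35)*118 - 2448 = 69*118 - 2448 = 8142 - 2448 = 5694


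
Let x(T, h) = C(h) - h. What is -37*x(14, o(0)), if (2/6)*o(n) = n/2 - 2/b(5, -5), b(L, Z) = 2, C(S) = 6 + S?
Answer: -222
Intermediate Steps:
o(n) = -3 + 3*n/2 (o(n) = 3*(n/2 - 2/2) = 3*(n*(½) - 2*½) = 3*(n/2 - 1) = 3*(-1 + n/2) = -3 + 3*n/2)
x(T, h) = 6 (x(T, h) = (6 + h) - h = 6)
-37*x(14, o(0)) = -37*6 = -222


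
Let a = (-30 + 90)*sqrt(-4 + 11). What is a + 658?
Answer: 658 + 60*sqrt(7) ≈ 816.75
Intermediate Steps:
a = 60*sqrt(7) ≈ 158.75
a + 658 = 60*sqrt(7) + 658 = 658 + 60*sqrt(7)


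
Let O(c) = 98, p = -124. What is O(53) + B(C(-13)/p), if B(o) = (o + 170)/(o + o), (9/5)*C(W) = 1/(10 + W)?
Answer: 114029/2 ≈ 57015.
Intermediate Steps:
C(W) = 5/(9*(10 + W))
B(o) = (170 + o)/(2*o) (B(o) = (170 + o)/((2*o)) = (170 + o)*(1/(2*o)) = (170 + o)/(2*o))
O(53) + B(C(-13)/p) = 98 + (170 + (5/(9*(10 - 13)))/(-124))/(2*(((5/(9*(10 - 13)))/(-124)))) = 98 + (170 + ((5/9)/(-3))*(-1/124))/(2*((((5/9)/(-3))*(-1/124)))) = 98 + (170 + ((5/9)*(-1/3))*(-1/124))/(2*((((5/9)*(-1/3))*(-1/124)))) = 98 + (170 - 5/27*(-1/124))/(2*((-5/27*(-1/124)))) = 98 + (170 + 5/3348)/(2*(5/3348)) = 98 + (1/2)*(3348/5)*(569165/3348) = 98 + 113833/2 = 114029/2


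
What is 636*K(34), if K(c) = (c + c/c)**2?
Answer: 779100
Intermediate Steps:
K(c) = (1 + c)**2 (K(c) = (c + 1)**2 = (1 + c)**2)
636*K(34) = 636*(1 + 34)**2 = 636*35**2 = 636*1225 = 779100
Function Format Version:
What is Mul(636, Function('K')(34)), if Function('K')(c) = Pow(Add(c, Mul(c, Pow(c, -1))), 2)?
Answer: 779100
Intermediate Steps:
Function('K')(c) = Pow(Add(1, c), 2) (Function('K')(c) = Pow(Add(c, 1), 2) = Pow(Add(1, c), 2))
Mul(636, Function('K')(34)) = Mul(636, Pow(Add(1, 34), 2)) = Mul(636, Pow(35, 2)) = Mul(636, 1225) = 779100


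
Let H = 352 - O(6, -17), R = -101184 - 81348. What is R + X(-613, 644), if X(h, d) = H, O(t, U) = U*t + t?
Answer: -182084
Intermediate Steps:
O(t, U) = t + U*t
R = -182532
H = 448 (H = 352 - 6*(1 - 17) = 352 - 6*(-16) = 352 - 1*(-96) = 352 + 96 = 448)
X(h, d) = 448
R + X(-613, 644) = -182532 + 448 = -182084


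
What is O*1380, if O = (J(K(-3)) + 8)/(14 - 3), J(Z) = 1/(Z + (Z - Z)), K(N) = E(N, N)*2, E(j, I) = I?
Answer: 10810/11 ≈ 982.73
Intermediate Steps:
K(N) = 2*N (K(N) = N*2 = 2*N)
J(Z) = 1/Z (J(Z) = 1/(Z + 0) = 1/Z)
O = 47/66 (O = (1/(2*(-3)) + 8)/(14 - 3) = (1/(-6) + 8)/11 = (-⅙ + 8)*(1/11) = (47/6)*(1/11) = 47/66 ≈ 0.71212)
O*1380 = (47/66)*1380 = 10810/11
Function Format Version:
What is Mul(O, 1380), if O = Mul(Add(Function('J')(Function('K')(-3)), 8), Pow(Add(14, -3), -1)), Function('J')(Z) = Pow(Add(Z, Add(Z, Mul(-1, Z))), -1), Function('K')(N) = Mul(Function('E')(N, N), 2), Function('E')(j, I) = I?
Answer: Rational(10810, 11) ≈ 982.73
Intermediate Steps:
Function('K')(N) = Mul(2, N) (Function('K')(N) = Mul(N, 2) = Mul(2, N))
Function('J')(Z) = Pow(Z, -1) (Function('J')(Z) = Pow(Add(Z, 0), -1) = Pow(Z, -1))
O = Rational(47, 66) (O = Mul(Add(Pow(Mul(2, -3), -1), 8), Pow(Add(14, -3), -1)) = Mul(Add(Pow(-6, -1), 8), Pow(11, -1)) = Mul(Add(Rational(-1, 6), 8), Rational(1, 11)) = Mul(Rational(47, 6), Rational(1, 11)) = Rational(47, 66) ≈ 0.71212)
Mul(O, 1380) = Mul(Rational(47, 66), 1380) = Rational(10810, 11)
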